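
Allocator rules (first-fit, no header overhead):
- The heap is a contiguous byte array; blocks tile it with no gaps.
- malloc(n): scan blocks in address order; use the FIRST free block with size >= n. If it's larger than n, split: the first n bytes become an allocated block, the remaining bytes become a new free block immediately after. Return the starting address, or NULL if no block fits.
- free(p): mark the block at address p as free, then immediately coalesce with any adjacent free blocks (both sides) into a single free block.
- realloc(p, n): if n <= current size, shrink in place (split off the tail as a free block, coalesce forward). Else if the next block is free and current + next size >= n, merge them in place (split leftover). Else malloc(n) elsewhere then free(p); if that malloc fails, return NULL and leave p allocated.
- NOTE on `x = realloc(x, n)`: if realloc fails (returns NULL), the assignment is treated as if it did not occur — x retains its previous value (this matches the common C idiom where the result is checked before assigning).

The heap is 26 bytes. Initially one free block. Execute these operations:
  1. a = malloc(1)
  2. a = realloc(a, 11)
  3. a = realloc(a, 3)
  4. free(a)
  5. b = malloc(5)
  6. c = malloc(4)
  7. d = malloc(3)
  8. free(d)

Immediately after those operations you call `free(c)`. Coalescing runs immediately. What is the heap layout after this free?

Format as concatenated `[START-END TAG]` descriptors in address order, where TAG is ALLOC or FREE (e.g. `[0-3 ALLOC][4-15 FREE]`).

Op 1: a = malloc(1) -> a = 0; heap: [0-0 ALLOC][1-25 FREE]
Op 2: a = realloc(a, 11) -> a = 0; heap: [0-10 ALLOC][11-25 FREE]
Op 3: a = realloc(a, 3) -> a = 0; heap: [0-2 ALLOC][3-25 FREE]
Op 4: free(a) -> (freed a); heap: [0-25 FREE]
Op 5: b = malloc(5) -> b = 0; heap: [0-4 ALLOC][5-25 FREE]
Op 6: c = malloc(4) -> c = 5; heap: [0-4 ALLOC][5-8 ALLOC][9-25 FREE]
Op 7: d = malloc(3) -> d = 9; heap: [0-4 ALLOC][5-8 ALLOC][9-11 ALLOC][12-25 FREE]
Op 8: free(d) -> (freed d); heap: [0-4 ALLOC][5-8 ALLOC][9-25 FREE]
free(c): c = 5 -> block [5-8 ALLOC]; mark free, coalesce with adjacent free neighbors -> [0-4 ALLOC][5-25 FREE]

Answer: [0-4 ALLOC][5-25 FREE]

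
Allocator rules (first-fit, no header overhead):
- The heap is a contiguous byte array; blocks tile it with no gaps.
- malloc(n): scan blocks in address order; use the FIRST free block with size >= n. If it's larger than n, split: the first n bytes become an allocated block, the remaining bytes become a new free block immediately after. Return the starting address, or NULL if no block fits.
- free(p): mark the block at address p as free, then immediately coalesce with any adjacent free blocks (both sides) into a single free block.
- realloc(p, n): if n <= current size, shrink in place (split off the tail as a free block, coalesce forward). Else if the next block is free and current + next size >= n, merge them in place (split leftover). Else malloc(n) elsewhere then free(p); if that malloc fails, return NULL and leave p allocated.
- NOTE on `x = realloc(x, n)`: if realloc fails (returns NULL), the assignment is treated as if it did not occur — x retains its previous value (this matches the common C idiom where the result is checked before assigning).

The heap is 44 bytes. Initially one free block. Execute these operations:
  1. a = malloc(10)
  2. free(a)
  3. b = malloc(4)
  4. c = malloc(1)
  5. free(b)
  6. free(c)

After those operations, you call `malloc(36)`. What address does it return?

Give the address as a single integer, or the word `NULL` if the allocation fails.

Answer: 0

Derivation:
Op 1: a = malloc(10) -> a = 0; heap: [0-9 ALLOC][10-43 FREE]
Op 2: free(a) -> (freed a); heap: [0-43 FREE]
Op 3: b = malloc(4) -> b = 0; heap: [0-3 ALLOC][4-43 FREE]
Op 4: c = malloc(1) -> c = 4; heap: [0-3 ALLOC][4-4 ALLOC][5-43 FREE]
Op 5: free(b) -> (freed b); heap: [0-3 FREE][4-4 ALLOC][5-43 FREE]
Op 6: free(c) -> (freed c); heap: [0-43 FREE]
malloc(36): first-fit scan over [0-43 FREE] -> 0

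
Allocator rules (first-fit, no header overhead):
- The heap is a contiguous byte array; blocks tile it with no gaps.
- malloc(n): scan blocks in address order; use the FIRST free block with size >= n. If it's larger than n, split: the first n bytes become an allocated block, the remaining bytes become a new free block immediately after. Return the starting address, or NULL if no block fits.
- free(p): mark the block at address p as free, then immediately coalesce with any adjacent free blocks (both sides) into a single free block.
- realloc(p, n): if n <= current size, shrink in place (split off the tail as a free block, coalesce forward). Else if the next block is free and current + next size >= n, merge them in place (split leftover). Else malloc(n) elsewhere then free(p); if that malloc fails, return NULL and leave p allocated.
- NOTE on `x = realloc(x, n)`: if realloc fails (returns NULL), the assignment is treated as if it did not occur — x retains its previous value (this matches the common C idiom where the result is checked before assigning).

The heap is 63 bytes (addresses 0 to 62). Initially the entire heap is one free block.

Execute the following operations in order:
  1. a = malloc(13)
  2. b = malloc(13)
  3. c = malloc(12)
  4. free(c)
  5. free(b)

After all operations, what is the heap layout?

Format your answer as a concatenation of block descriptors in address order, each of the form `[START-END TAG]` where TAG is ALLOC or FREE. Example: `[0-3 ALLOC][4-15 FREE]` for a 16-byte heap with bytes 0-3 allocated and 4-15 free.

Answer: [0-12 ALLOC][13-62 FREE]

Derivation:
Op 1: a = malloc(13) -> a = 0; heap: [0-12 ALLOC][13-62 FREE]
Op 2: b = malloc(13) -> b = 13; heap: [0-12 ALLOC][13-25 ALLOC][26-62 FREE]
Op 3: c = malloc(12) -> c = 26; heap: [0-12 ALLOC][13-25 ALLOC][26-37 ALLOC][38-62 FREE]
Op 4: free(c) -> (freed c); heap: [0-12 ALLOC][13-25 ALLOC][26-62 FREE]
Op 5: free(b) -> (freed b); heap: [0-12 ALLOC][13-62 FREE]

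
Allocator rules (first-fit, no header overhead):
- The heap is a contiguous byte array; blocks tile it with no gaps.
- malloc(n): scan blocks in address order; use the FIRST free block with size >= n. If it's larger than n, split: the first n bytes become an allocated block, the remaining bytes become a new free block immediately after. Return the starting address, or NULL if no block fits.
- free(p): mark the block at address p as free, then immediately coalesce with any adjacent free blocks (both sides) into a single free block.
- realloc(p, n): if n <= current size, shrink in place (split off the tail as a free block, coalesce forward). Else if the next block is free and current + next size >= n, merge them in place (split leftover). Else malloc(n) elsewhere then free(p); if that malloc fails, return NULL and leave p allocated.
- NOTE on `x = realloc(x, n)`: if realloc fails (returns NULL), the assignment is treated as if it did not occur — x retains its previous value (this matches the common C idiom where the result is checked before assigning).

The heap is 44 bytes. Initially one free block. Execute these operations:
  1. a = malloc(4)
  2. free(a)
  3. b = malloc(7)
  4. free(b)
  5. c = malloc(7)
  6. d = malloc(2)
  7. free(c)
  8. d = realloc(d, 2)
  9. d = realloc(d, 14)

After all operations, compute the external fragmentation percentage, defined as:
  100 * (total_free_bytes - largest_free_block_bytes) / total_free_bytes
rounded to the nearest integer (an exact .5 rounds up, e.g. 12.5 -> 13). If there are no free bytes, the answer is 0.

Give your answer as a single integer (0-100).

Op 1: a = malloc(4) -> a = 0; heap: [0-3 ALLOC][4-43 FREE]
Op 2: free(a) -> (freed a); heap: [0-43 FREE]
Op 3: b = malloc(7) -> b = 0; heap: [0-6 ALLOC][7-43 FREE]
Op 4: free(b) -> (freed b); heap: [0-43 FREE]
Op 5: c = malloc(7) -> c = 0; heap: [0-6 ALLOC][7-43 FREE]
Op 6: d = malloc(2) -> d = 7; heap: [0-6 ALLOC][7-8 ALLOC][9-43 FREE]
Op 7: free(c) -> (freed c); heap: [0-6 FREE][7-8 ALLOC][9-43 FREE]
Op 8: d = realloc(d, 2) -> d = 7; heap: [0-6 FREE][7-8 ALLOC][9-43 FREE]
Op 9: d = realloc(d, 14) -> d = 7; heap: [0-6 FREE][7-20 ALLOC][21-43 FREE]
Free blocks: [7 23] total_free=30 largest=23 -> 100*(30-23)/30 = 700/30 ≈ 23.333 -> rounds to 23

Answer: 23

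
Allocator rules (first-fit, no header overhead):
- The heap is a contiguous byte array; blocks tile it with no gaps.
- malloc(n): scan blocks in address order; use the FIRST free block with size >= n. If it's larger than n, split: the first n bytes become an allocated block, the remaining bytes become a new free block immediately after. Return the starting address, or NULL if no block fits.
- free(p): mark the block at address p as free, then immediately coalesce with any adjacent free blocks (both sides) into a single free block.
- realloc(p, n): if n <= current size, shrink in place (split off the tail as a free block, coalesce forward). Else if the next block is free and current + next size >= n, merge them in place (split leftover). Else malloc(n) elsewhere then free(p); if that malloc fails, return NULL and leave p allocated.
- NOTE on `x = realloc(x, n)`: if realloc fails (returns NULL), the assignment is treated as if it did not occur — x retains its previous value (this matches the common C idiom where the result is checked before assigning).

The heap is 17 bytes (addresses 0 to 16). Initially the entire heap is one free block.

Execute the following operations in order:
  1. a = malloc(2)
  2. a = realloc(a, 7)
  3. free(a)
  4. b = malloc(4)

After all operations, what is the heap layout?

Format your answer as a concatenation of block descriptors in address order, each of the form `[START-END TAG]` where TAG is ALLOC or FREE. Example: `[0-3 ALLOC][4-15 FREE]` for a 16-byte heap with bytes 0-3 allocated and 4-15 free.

Answer: [0-3 ALLOC][4-16 FREE]

Derivation:
Op 1: a = malloc(2) -> a = 0; heap: [0-1 ALLOC][2-16 FREE]
Op 2: a = realloc(a, 7) -> a = 0; heap: [0-6 ALLOC][7-16 FREE]
Op 3: free(a) -> (freed a); heap: [0-16 FREE]
Op 4: b = malloc(4) -> b = 0; heap: [0-3 ALLOC][4-16 FREE]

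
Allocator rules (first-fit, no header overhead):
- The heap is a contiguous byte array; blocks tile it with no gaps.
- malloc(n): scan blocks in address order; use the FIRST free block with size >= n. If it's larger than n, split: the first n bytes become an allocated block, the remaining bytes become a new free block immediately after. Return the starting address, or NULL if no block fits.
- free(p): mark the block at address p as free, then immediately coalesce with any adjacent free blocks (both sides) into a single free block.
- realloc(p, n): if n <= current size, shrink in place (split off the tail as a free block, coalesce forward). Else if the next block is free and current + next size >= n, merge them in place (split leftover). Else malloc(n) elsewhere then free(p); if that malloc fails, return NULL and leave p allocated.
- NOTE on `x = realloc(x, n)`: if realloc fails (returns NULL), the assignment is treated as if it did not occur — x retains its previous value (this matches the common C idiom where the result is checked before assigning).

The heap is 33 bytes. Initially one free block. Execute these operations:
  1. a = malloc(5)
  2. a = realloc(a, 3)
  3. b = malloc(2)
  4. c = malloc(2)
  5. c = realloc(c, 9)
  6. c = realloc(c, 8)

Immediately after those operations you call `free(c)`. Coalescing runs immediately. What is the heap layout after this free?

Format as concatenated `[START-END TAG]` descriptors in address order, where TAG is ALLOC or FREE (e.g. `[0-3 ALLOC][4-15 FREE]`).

Op 1: a = malloc(5) -> a = 0; heap: [0-4 ALLOC][5-32 FREE]
Op 2: a = realloc(a, 3) -> a = 0; heap: [0-2 ALLOC][3-32 FREE]
Op 3: b = malloc(2) -> b = 3; heap: [0-2 ALLOC][3-4 ALLOC][5-32 FREE]
Op 4: c = malloc(2) -> c = 5; heap: [0-2 ALLOC][3-4 ALLOC][5-6 ALLOC][7-32 FREE]
Op 5: c = realloc(c, 9) -> c = 5; heap: [0-2 ALLOC][3-4 ALLOC][5-13 ALLOC][14-32 FREE]
Op 6: c = realloc(c, 8) -> c = 5; heap: [0-2 ALLOC][3-4 ALLOC][5-12 ALLOC][13-32 FREE]
free(c): c = 5 -> block [5-12 ALLOC]; mark free, coalesce with adjacent free neighbors -> [0-2 ALLOC][3-4 ALLOC][5-32 FREE]

Answer: [0-2 ALLOC][3-4 ALLOC][5-32 FREE]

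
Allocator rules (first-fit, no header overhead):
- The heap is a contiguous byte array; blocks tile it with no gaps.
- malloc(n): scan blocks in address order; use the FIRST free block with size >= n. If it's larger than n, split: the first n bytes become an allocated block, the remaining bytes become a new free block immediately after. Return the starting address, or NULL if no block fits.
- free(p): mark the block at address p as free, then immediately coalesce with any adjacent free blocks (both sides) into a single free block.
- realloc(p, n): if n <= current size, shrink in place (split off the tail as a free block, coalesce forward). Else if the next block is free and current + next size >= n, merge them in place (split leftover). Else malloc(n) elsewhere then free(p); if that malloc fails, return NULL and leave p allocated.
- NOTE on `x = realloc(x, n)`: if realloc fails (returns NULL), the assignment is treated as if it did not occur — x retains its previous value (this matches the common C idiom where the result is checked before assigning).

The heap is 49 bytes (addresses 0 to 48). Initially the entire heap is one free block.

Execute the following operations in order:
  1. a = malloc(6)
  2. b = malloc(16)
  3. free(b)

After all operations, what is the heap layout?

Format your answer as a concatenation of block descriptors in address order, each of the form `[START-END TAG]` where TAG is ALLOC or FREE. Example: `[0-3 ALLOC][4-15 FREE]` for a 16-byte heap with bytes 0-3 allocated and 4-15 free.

Answer: [0-5 ALLOC][6-48 FREE]

Derivation:
Op 1: a = malloc(6) -> a = 0; heap: [0-5 ALLOC][6-48 FREE]
Op 2: b = malloc(16) -> b = 6; heap: [0-5 ALLOC][6-21 ALLOC][22-48 FREE]
Op 3: free(b) -> (freed b); heap: [0-5 ALLOC][6-48 FREE]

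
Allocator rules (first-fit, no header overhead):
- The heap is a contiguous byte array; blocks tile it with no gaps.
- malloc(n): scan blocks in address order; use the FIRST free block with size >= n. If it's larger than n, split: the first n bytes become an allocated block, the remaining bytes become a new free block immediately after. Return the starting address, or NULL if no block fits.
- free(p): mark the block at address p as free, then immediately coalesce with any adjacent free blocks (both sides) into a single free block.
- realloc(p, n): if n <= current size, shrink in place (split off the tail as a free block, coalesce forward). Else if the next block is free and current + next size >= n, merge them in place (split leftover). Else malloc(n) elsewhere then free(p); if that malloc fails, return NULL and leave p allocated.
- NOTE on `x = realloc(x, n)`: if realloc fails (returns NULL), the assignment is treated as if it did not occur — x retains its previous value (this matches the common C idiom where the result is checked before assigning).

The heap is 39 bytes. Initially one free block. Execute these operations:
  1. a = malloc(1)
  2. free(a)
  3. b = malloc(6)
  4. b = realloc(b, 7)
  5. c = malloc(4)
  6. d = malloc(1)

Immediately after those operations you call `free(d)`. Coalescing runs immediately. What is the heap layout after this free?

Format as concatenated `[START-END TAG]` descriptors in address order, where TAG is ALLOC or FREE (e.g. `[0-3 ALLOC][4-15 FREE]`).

Op 1: a = malloc(1) -> a = 0; heap: [0-0 ALLOC][1-38 FREE]
Op 2: free(a) -> (freed a); heap: [0-38 FREE]
Op 3: b = malloc(6) -> b = 0; heap: [0-5 ALLOC][6-38 FREE]
Op 4: b = realloc(b, 7) -> b = 0; heap: [0-6 ALLOC][7-38 FREE]
Op 5: c = malloc(4) -> c = 7; heap: [0-6 ALLOC][7-10 ALLOC][11-38 FREE]
Op 6: d = malloc(1) -> d = 11; heap: [0-6 ALLOC][7-10 ALLOC][11-11 ALLOC][12-38 FREE]
free(d): d = 11 -> block [11-11 ALLOC]; mark free, coalesce with adjacent free neighbors -> [0-6 ALLOC][7-10 ALLOC][11-38 FREE]

Answer: [0-6 ALLOC][7-10 ALLOC][11-38 FREE]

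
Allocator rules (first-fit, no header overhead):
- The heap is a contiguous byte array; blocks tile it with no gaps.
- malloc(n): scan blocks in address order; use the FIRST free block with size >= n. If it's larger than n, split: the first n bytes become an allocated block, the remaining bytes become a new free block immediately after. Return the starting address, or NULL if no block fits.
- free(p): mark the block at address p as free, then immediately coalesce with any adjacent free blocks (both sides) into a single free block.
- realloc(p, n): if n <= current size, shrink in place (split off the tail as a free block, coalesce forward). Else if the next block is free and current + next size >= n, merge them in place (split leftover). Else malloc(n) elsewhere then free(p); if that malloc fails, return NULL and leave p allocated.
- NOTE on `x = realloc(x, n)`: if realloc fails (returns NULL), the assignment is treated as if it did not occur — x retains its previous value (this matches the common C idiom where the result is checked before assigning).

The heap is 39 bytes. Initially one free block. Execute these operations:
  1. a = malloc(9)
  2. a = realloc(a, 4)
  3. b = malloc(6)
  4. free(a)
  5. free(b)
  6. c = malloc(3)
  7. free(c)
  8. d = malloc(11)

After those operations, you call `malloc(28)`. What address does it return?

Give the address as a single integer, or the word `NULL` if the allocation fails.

Answer: 11

Derivation:
Op 1: a = malloc(9) -> a = 0; heap: [0-8 ALLOC][9-38 FREE]
Op 2: a = realloc(a, 4) -> a = 0; heap: [0-3 ALLOC][4-38 FREE]
Op 3: b = malloc(6) -> b = 4; heap: [0-3 ALLOC][4-9 ALLOC][10-38 FREE]
Op 4: free(a) -> (freed a); heap: [0-3 FREE][4-9 ALLOC][10-38 FREE]
Op 5: free(b) -> (freed b); heap: [0-38 FREE]
Op 6: c = malloc(3) -> c = 0; heap: [0-2 ALLOC][3-38 FREE]
Op 7: free(c) -> (freed c); heap: [0-38 FREE]
Op 8: d = malloc(11) -> d = 0; heap: [0-10 ALLOC][11-38 FREE]
malloc(28): first-fit scan over [0-10 ALLOC][11-38 FREE] -> 11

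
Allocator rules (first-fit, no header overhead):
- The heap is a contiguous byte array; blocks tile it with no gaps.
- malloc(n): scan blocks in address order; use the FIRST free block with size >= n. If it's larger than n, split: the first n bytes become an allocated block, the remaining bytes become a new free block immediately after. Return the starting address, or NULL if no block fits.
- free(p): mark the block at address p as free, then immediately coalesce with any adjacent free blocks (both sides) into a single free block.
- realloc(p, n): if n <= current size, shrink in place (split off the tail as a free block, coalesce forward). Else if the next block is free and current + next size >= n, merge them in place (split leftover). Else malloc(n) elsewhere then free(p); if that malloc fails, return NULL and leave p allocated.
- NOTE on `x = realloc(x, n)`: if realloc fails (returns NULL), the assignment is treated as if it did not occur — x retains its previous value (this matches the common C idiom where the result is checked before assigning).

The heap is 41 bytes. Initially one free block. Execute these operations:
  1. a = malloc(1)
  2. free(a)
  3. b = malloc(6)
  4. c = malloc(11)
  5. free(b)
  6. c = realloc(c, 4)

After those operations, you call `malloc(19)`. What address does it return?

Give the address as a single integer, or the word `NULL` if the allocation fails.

Op 1: a = malloc(1) -> a = 0; heap: [0-0 ALLOC][1-40 FREE]
Op 2: free(a) -> (freed a); heap: [0-40 FREE]
Op 3: b = malloc(6) -> b = 0; heap: [0-5 ALLOC][6-40 FREE]
Op 4: c = malloc(11) -> c = 6; heap: [0-5 ALLOC][6-16 ALLOC][17-40 FREE]
Op 5: free(b) -> (freed b); heap: [0-5 FREE][6-16 ALLOC][17-40 FREE]
Op 6: c = realloc(c, 4) -> c = 6; heap: [0-5 FREE][6-9 ALLOC][10-40 FREE]
malloc(19): first-fit scan over [0-5 FREE][6-9 ALLOC][10-40 FREE] -> 10

Answer: 10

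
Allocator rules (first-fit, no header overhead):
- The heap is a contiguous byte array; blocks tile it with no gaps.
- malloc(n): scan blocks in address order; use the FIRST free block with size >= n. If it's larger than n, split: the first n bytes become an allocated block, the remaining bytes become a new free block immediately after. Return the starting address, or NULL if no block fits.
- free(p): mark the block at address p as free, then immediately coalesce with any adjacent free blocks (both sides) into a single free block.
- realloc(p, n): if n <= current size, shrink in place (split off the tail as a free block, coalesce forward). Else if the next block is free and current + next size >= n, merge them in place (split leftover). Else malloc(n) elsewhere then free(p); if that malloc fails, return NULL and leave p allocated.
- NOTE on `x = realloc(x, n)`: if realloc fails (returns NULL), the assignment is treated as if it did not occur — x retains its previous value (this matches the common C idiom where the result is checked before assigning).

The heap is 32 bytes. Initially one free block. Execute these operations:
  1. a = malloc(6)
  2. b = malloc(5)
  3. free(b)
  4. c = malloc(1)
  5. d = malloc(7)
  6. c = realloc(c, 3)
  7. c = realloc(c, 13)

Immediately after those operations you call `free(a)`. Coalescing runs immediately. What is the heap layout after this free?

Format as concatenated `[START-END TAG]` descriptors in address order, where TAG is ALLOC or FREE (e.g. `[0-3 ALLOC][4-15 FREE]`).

Answer: [0-6 FREE][7-13 ALLOC][14-26 ALLOC][27-31 FREE]

Derivation:
Op 1: a = malloc(6) -> a = 0; heap: [0-5 ALLOC][6-31 FREE]
Op 2: b = malloc(5) -> b = 6; heap: [0-5 ALLOC][6-10 ALLOC][11-31 FREE]
Op 3: free(b) -> (freed b); heap: [0-5 ALLOC][6-31 FREE]
Op 4: c = malloc(1) -> c = 6; heap: [0-5 ALLOC][6-6 ALLOC][7-31 FREE]
Op 5: d = malloc(7) -> d = 7; heap: [0-5 ALLOC][6-6 ALLOC][7-13 ALLOC][14-31 FREE]
Op 6: c = realloc(c, 3) -> c = 14; heap: [0-5 ALLOC][6-6 FREE][7-13 ALLOC][14-16 ALLOC][17-31 FREE]
Op 7: c = realloc(c, 13) -> c = 14; heap: [0-5 ALLOC][6-6 FREE][7-13 ALLOC][14-26 ALLOC][27-31 FREE]
free(a): a = 0 -> block [0-5 ALLOC]; mark free, coalesce with adjacent free neighbors -> [0-6 FREE][7-13 ALLOC][14-26 ALLOC][27-31 FREE]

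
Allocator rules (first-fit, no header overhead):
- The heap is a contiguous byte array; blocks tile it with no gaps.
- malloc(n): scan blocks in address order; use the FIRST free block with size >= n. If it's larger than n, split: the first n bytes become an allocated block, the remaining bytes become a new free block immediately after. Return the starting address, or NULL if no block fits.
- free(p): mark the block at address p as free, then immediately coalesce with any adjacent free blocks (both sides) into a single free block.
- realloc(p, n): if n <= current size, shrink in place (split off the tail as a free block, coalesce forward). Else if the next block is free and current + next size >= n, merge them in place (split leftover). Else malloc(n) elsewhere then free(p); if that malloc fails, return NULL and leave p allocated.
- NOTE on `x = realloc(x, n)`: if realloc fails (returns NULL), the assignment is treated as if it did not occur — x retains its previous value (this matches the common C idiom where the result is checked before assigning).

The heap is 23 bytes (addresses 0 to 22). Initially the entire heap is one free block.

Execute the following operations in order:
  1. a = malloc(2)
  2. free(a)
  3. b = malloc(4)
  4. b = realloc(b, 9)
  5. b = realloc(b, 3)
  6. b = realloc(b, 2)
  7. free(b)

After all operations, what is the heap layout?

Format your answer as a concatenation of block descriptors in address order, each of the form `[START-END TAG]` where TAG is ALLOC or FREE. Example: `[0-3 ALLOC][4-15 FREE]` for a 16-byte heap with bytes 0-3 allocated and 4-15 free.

Answer: [0-22 FREE]

Derivation:
Op 1: a = malloc(2) -> a = 0; heap: [0-1 ALLOC][2-22 FREE]
Op 2: free(a) -> (freed a); heap: [0-22 FREE]
Op 3: b = malloc(4) -> b = 0; heap: [0-3 ALLOC][4-22 FREE]
Op 4: b = realloc(b, 9) -> b = 0; heap: [0-8 ALLOC][9-22 FREE]
Op 5: b = realloc(b, 3) -> b = 0; heap: [0-2 ALLOC][3-22 FREE]
Op 6: b = realloc(b, 2) -> b = 0; heap: [0-1 ALLOC][2-22 FREE]
Op 7: free(b) -> (freed b); heap: [0-22 FREE]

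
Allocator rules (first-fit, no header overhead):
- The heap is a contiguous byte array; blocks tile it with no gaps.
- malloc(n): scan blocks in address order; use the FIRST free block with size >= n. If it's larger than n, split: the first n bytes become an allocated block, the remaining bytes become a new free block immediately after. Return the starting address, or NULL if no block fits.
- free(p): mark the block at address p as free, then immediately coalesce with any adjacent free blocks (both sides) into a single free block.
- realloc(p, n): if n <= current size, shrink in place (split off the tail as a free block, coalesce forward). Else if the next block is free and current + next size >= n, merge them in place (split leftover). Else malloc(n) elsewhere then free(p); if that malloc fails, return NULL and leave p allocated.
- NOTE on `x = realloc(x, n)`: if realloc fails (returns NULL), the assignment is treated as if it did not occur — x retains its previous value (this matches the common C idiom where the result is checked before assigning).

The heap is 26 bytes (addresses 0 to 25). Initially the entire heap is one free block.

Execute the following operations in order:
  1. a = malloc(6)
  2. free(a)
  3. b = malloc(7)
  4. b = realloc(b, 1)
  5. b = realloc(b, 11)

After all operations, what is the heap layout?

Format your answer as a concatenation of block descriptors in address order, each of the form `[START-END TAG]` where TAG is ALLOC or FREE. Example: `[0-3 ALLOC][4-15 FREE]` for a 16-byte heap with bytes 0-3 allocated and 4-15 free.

Answer: [0-10 ALLOC][11-25 FREE]

Derivation:
Op 1: a = malloc(6) -> a = 0; heap: [0-5 ALLOC][6-25 FREE]
Op 2: free(a) -> (freed a); heap: [0-25 FREE]
Op 3: b = malloc(7) -> b = 0; heap: [0-6 ALLOC][7-25 FREE]
Op 4: b = realloc(b, 1) -> b = 0; heap: [0-0 ALLOC][1-25 FREE]
Op 5: b = realloc(b, 11) -> b = 0; heap: [0-10 ALLOC][11-25 FREE]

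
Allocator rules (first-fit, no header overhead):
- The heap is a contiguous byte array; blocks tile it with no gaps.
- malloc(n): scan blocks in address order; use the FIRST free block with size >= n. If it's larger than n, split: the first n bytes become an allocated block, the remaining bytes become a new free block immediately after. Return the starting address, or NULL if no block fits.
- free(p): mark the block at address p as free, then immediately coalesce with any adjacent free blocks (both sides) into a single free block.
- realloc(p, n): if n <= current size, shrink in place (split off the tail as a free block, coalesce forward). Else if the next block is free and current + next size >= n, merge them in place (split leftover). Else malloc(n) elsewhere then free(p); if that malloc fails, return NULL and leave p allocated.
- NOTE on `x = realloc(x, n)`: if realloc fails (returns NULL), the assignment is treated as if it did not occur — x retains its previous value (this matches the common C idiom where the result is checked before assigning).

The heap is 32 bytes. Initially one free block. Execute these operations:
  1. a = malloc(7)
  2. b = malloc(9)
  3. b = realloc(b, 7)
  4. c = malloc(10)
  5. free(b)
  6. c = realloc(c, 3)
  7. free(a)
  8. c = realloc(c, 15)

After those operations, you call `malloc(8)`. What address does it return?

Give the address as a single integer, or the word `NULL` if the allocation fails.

Answer: 0

Derivation:
Op 1: a = malloc(7) -> a = 0; heap: [0-6 ALLOC][7-31 FREE]
Op 2: b = malloc(9) -> b = 7; heap: [0-6 ALLOC][7-15 ALLOC][16-31 FREE]
Op 3: b = realloc(b, 7) -> b = 7; heap: [0-6 ALLOC][7-13 ALLOC][14-31 FREE]
Op 4: c = malloc(10) -> c = 14; heap: [0-6 ALLOC][7-13 ALLOC][14-23 ALLOC][24-31 FREE]
Op 5: free(b) -> (freed b); heap: [0-6 ALLOC][7-13 FREE][14-23 ALLOC][24-31 FREE]
Op 6: c = realloc(c, 3) -> c = 14; heap: [0-6 ALLOC][7-13 FREE][14-16 ALLOC][17-31 FREE]
Op 7: free(a) -> (freed a); heap: [0-13 FREE][14-16 ALLOC][17-31 FREE]
Op 8: c = realloc(c, 15) -> c = 14; heap: [0-13 FREE][14-28 ALLOC][29-31 FREE]
malloc(8): first-fit scan over [0-13 FREE][14-28 ALLOC][29-31 FREE] -> 0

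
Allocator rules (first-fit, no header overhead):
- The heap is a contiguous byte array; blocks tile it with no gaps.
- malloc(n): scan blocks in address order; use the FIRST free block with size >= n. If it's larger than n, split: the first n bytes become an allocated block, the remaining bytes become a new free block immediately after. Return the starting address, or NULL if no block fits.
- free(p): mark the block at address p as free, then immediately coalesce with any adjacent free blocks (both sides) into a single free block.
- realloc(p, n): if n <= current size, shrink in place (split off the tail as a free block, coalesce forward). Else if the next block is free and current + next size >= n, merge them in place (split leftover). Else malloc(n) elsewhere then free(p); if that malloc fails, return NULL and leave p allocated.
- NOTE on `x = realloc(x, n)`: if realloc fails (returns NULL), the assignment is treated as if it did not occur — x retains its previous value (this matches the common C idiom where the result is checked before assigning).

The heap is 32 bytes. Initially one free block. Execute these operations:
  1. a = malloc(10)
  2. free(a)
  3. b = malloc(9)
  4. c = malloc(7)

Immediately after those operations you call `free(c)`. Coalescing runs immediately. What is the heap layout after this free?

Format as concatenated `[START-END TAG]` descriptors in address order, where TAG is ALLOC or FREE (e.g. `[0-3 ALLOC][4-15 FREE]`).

Answer: [0-8 ALLOC][9-31 FREE]

Derivation:
Op 1: a = malloc(10) -> a = 0; heap: [0-9 ALLOC][10-31 FREE]
Op 2: free(a) -> (freed a); heap: [0-31 FREE]
Op 3: b = malloc(9) -> b = 0; heap: [0-8 ALLOC][9-31 FREE]
Op 4: c = malloc(7) -> c = 9; heap: [0-8 ALLOC][9-15 ALLOC][16-31 FREE]
free(c): c = 9 -> block [9-15 ALLOC]; mark free, coalesce with adjacent free neighbors -> [0-8 ALLOC][9-31 FREE]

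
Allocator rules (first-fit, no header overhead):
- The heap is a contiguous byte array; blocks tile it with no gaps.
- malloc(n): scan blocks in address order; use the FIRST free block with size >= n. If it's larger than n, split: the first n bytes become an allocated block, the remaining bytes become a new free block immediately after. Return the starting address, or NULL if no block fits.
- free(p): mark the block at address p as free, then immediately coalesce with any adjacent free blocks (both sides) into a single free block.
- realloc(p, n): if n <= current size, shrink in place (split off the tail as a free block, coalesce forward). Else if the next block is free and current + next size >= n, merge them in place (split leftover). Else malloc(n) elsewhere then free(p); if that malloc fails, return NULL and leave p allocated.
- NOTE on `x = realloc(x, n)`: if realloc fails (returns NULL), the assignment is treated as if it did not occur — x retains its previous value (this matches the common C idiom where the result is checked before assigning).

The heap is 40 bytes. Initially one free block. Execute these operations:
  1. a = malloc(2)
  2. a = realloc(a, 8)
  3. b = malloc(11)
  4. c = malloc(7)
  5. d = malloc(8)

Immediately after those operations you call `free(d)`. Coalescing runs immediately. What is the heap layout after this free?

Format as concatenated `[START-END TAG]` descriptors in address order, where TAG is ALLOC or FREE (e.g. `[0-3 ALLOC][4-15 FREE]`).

Op 1: a = malloc(2) -> a = 0; heap: [0-1 ALLOC][2-39 FREE]
Op 2: a = realloc(a, 8) -> a = 0; heap: [0-7 ALLOC][8-39 FREE]
Op 3: b = malloc(11) -> b = 8; heap: [0-7 ALLOC][8-18 ALLOC][19-39 FREE]
Op 4: c = malloc(7) -> c = 19; heap: [0-7 ALLOC][8-18 ALLOC][19-25 ALLOC][26-39 FREE]
Op 5: d = malloc(8) -> d = 26; heap: [0-7 ALLOC][8-18 ALLOC][19-25 ALLOC][26-33 ALLOC][34-39 FREE]
free(d): d = 26 -> block [26-33 ALLOC]; mark free, coalesce with adjacent free neighbors -> [0-7 ALLOC][8-18 ALLOC][19-25 ALLOC][26-39 FREE]

Answer: [0-7 ALLOC][8-18 ALLOC][19-25 ALLOC][26-39 FREE]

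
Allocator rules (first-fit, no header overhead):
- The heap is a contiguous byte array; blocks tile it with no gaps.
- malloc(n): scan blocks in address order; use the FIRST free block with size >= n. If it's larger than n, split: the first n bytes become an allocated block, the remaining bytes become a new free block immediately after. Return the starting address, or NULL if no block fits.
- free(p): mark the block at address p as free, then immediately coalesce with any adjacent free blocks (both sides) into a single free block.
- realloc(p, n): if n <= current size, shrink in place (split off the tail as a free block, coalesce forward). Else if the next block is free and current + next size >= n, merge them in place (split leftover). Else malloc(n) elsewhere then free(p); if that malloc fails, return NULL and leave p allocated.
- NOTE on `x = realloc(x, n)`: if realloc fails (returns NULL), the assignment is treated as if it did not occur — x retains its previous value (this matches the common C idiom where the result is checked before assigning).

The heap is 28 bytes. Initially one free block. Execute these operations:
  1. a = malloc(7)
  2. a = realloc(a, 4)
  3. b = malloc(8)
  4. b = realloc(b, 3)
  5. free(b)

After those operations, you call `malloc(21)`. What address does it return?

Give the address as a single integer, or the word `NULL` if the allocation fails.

Op 1: a = malloc(7) -> a = 0; heap: [0-6 ALLOC][7-27 FREE]
Op 2: a = realloc(a, 4) -> a = 0; heap: [0-3 ALLOC][4-27 FREE]
Op 3: b = malloc(8) -> b = 4; heap: [0-3 ALLOC][4-11 ALLOC][12-27 FREE]
Op 4: b = realloc(b, 3) -> b = 4; heap: [0-3 ALLOC][4-6 ALLOC][7-27 FREE]
Op 5: free(b) -> (freed b); heap: [0-3 ALLOC][4-27 FREE]
malloc(21): first-fit scan over [0-3 ALLOC][4-27 FREE] -> 4

Answer: 4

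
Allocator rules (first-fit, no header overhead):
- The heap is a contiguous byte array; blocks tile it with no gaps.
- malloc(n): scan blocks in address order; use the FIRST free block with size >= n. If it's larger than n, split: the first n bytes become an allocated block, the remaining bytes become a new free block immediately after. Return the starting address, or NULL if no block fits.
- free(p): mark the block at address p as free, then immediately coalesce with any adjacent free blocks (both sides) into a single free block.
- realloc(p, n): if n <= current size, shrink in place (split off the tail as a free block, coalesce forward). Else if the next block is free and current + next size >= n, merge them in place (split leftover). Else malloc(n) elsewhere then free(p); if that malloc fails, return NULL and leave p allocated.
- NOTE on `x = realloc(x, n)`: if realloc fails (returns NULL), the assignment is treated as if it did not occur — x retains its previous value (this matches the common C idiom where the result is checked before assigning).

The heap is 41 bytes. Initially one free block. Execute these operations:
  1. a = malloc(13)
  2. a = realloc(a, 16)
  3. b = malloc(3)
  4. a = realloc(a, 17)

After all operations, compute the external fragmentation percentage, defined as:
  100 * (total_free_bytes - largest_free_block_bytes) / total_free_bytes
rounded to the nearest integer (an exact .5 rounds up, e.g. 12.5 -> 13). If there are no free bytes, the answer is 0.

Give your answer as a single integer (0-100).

Op 1: a = malloc(13) -> a = 0; heap: [0-12 ALLOC][13-40 FREE]
Op 2: a = realloc(a, 16) -> a = 0; heap: [0-15 ALLOC][16-40 FREE]
Op 3: b = malloc(3) -> b = 16; heap: [0-15 ALLOC][16-18 ALLOC][19-40 FREE]
Op 4: a = realloc(a, 17) -> a = 19; heap: [0-15 FREE][16-18 ALLOC][19-35 ALLOC][36-40 FREE]
Free blocks: [16 5] total_free=21 largest=16 -> 100*(21-16)/21 = 500/21 ≈ 23.810 -> rounds to 24

Answer: 24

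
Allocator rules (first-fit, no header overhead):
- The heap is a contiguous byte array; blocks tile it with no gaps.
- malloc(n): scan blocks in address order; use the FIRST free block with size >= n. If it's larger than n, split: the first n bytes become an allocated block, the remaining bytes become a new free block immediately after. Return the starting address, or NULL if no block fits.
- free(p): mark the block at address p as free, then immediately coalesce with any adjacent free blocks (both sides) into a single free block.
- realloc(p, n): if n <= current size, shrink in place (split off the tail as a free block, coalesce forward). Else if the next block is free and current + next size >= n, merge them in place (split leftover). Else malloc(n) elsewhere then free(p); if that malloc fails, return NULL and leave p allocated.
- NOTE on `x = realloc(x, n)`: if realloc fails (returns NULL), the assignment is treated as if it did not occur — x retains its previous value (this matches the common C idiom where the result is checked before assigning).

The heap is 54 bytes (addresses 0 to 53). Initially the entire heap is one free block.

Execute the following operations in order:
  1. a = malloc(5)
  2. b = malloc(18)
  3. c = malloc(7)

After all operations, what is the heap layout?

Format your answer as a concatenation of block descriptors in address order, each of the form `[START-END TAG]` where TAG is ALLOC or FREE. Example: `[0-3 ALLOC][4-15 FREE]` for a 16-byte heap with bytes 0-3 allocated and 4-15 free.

Op 1: a = malloc(5) -> a = 0; heap: [0-4 ALLOC][5-53 FREE]
Op 2: b = malloc(18) -> b = 5; heap: [0-4 ALLOC][5-22 ALLOC][23-53 FREE]
Op 3: c = malloc(7) -> c = 23; heap: [0-4 ALLOC][5-22 ALLOC][23-29 ALLOC][30-53 FREE]

Answer: [0-4 ALLOC][5-22 ALLOC][23-29 ALLOC][30-53 FREE]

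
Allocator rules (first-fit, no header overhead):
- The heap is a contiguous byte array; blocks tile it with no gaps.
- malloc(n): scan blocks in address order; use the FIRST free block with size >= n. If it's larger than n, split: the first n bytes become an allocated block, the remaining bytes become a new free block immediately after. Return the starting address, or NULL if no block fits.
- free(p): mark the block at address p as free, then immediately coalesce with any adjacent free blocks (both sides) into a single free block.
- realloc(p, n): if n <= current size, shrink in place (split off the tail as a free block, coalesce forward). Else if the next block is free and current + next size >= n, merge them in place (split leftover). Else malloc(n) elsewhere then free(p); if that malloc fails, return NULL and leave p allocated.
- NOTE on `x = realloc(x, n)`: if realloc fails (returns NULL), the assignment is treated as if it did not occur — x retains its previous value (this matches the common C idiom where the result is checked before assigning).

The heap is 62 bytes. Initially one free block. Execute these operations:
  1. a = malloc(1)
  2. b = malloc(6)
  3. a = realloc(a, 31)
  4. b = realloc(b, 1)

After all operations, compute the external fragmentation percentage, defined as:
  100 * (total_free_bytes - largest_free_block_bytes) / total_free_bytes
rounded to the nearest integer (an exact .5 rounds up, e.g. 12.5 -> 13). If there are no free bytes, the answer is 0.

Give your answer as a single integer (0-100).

Op 1: a = malloc(1) -> a = 0; heap: [0-0 ALLOC][1-61 FREE]
Op 2: b = malloc(6) -> b = 1; heap: [0-0 ALLOC][1-6 ALLOC][7-61 FREE]
Op 3: a = realloc(a, 31) -> a = 7; heap: [0-0 FREE][1-6 ALLOC][7-37 ALLOC][38-61 FREE]
Op 4: b = realloc(b, 1) -> b = 1; heap: [0-0 FREE][1-1 ALLOC][2-6 FREE][7-37 ALLOC][38-61 FREE]
Free blocks: [1 5 24] total_free=30 largest=24 -> 100*(30-24)/30 = 600/30 = 20

Answer: 20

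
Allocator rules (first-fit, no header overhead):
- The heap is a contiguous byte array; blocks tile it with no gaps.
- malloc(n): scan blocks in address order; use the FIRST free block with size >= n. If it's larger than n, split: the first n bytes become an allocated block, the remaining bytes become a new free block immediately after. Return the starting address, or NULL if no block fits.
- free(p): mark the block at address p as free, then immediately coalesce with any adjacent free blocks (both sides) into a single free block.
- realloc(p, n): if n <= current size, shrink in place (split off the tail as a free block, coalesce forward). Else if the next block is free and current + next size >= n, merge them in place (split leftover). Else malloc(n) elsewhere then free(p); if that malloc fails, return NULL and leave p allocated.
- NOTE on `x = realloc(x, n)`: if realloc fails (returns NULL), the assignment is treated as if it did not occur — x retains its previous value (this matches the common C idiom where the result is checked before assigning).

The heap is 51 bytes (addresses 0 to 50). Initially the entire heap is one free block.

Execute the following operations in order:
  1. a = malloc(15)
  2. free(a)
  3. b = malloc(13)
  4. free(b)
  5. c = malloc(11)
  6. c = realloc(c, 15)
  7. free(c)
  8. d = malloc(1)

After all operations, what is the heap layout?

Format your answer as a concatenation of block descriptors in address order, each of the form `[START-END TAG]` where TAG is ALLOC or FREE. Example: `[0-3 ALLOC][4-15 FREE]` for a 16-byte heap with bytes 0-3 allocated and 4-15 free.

Answer: [0-0 ALLOC][1-50 FREE]

Derivation:
Op 1: a = malloc(15) -> a = 0; heap: [0-14 ALLOC][15-50 FREE]
Op 2: free(a) -> (freed a); heap: [0-50 FREE]
Op 3: b = malloc(13) -> b = 0; heap: [0-12 ALLOC][13-50 FREE]
Op 4: free(b) -> (freed b); heap: [0-50 FREE]
Op 5: c = malloc(11) -> c = 0; heap: [0-10 ALLOC][11-50 FREE]
Op 6: c = realloc(c, 15) -> c = 0; heap: [0-14 ALLOC][15-50 FREE]
Op 7: free(c) -> (freed c); heap: [0-50 FREE]
Op 8: d = malloc(1) -> d = 0; heap: [0-0 ALLOC][1-50 FREE]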